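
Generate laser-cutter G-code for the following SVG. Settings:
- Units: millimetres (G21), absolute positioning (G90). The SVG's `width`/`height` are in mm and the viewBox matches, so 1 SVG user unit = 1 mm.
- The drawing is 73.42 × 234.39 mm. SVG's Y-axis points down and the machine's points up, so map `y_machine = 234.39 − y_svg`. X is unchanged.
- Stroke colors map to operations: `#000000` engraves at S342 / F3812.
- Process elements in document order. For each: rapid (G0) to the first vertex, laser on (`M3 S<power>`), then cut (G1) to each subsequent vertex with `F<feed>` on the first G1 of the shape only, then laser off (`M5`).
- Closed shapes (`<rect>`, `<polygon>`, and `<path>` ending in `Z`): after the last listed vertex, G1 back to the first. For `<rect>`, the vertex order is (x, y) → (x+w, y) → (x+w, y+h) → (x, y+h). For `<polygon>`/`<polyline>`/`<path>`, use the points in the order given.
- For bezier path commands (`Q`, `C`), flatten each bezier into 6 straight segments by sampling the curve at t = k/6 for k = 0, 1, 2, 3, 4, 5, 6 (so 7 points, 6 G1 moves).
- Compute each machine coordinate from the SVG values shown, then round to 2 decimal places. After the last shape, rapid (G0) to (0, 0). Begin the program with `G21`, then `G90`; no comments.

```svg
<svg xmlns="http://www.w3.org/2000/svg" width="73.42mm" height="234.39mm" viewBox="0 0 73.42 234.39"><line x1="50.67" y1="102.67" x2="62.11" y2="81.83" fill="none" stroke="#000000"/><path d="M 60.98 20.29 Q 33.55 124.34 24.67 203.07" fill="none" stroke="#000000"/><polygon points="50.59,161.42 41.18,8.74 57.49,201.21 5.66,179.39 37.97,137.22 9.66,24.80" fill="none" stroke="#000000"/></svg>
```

G21
G90
G0 X50.67 Y131.72
M3 S342
G1 X62.11 Y152.56 F3812
M5
G0 X60.98 Y214.10
M3 S342
G1 X52.35 Y180.12 F3812
G1 X44.75 Y147.55
G1 X38.19 Y116.38
G1 X32.65 Y86.62
G1 X28.15 Y58.27
G1 X24.67 Y31.32
M5
G0 X50.59 Y72.97
M3 S342
G1 X41.18 Y225.65 F3812
G1 X57.49 Y33.18
G1 X5.66 Y55.00
G1 X37.97 Y97.17
G1 X9.66 Y209.59
G1 X50.59 Y72.97
M5
G0 X0.00 Y0.00

Since the viewBox matches the mm dimensions, user units are millimetres directly. The only transform is the Y-flip y_m = 234.39 − y_svg.

Shape 1 is a line segment drawn with `<line>`. Its stroke #000000 means engrave at S342, F3812. After flipping Y the toolpath is (50.67,131.72) → (62.11,152.56).

Shape 2 is a quadratic bezier drawn with `<path>`. Its stroke #000000 means engrave at S342, F3812. After flipping Y the toolpath is (60.98,214.10) → (52.35,180.12) → (44.75,147.55) → (38.19,116.38) → (32.65,86.62) → (28.15,58.27) → (24.67,31.32).

Shape 3 is a closed polygon drawn with `<polygon>`. Its stroke #000000 means engrave at S342, F3812. After flipping Y the toolpath is (50.59,72.97) → (41.18,225.65) → (57.49,33.18) → (5.66,55.00) → (37.97,97.17) → (9.66,209.59) → (50.59,72.97), returning to the start.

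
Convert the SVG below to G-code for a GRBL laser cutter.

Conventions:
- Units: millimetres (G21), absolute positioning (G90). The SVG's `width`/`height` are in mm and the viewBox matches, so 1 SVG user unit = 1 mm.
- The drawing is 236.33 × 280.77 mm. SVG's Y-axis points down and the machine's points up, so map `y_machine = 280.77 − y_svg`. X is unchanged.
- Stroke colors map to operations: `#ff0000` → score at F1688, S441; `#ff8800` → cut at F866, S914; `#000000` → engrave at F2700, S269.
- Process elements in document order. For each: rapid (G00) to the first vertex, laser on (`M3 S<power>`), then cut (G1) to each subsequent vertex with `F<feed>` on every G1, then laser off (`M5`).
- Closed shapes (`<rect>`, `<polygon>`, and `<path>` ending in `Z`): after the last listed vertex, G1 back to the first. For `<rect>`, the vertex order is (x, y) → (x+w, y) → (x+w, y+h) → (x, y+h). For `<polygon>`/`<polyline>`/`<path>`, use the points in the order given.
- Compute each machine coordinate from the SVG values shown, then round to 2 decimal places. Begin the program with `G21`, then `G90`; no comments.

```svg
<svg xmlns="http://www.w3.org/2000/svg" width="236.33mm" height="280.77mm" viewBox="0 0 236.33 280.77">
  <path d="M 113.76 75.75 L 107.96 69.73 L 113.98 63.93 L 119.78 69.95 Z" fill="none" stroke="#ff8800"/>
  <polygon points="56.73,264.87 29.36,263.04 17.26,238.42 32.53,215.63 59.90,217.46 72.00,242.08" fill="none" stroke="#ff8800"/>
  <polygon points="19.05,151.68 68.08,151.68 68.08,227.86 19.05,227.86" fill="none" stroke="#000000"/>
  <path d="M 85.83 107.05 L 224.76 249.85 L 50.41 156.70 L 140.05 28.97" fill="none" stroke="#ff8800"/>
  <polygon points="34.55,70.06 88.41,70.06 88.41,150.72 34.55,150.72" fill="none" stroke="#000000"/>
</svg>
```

Since the viewBox matches the mm dimensions, user units are millimetres directly. The only transform is the Y-flip y_m = 280.77 − y_svg.

Shape 1 is a regular polygon drawn with `<path>`. Its stroke #ff8800 means cut at S914, F866. After flipping Y the toolpath is (113.76,205.02) → (107.96,211.04) → (113.98,216.84) → (119.78,210.82) → (113.76,205.02), returning to the start.

Shape 2 is a regular polygon drawn with `<polygon>`. Its stroke #ff8800 means cut at S914, F866. After flipping Y the toolpath is (56.73,15.90) → (29.36,17.73) → (17.26,42.35) → (32.53,65.14) → (59.90,63.31) → (72.00,38.69) → (56.73,15.90), returning to the start.

Shape 3 is a rectangle drawn with `<polygon>`. Its stroke #000000 means engrave at S269, F2700. After flipping Y the toolpath is (19.05,129.09) → (68.08,129.09) → (68.08,52.91) → (19.05,52.91) → (19.05,129.09), returning to the start.

Shape 4 is a open polyline drawn with `<path>`. Its stroke #ff8800 means cut at S914, F866. After flipping Y the toolpath is (85.83,173.72) → (224.76,30.92) → (50.41,124.07) → (140.05,251.80).

Shape 5 is a rectangle drawn with `<polygon>`. Its stroke #000000 means engrave at S269, F2700. After flipping Y the toolpath is (34.55,210.71) → (88.41,210.71) → (88.41,130.05) → (34.55,130.05) → (34.55,210.71), returning to the start.

G21
G90
G00 X113.76 Y205.02
M3 S914
G1 X107.96 Y211.04 F866
G1 X113.98 Y216.84 F866
G1 X119.78 Y210.82 F866
G1 X113.76 Y205.02 F866
M5
G00 X56.73 Y15.90
M3 S914
G1 X29.36 Y17.73 F866
G1 X17.26 Y42.35 F866
G1 X32.53 Y65.14 F866
G1 X59.90 Y63.31 F866
G1 X72.00 Y38.69 F866
G1 X56.73 Y15.90 F866
M5
G00 X19.05 Y129.09
M3 S269
G1 X68.08 Y129.09 F2700
G1 X68.08 Y52.91 F2700
G1 X19.05 Y52.91 F2700
G1 X19.05 Y129.09 F2700
M5
G00 X85.83 Y173.72
M3 S914
G1 X224.76 Y30.92 F866
G1 X50.41 Y124.07 F866
G1 X140.05 Y251.80 F866
M5
G00 X34.55 Y210.71
M3 S269
G1 X88.41 Y210.71 F2700
G1 X88.41 Y130.05 F2700
G1 X34.55 Y130.05 F2700
G1 X34.55 Y210.71 F2700
M5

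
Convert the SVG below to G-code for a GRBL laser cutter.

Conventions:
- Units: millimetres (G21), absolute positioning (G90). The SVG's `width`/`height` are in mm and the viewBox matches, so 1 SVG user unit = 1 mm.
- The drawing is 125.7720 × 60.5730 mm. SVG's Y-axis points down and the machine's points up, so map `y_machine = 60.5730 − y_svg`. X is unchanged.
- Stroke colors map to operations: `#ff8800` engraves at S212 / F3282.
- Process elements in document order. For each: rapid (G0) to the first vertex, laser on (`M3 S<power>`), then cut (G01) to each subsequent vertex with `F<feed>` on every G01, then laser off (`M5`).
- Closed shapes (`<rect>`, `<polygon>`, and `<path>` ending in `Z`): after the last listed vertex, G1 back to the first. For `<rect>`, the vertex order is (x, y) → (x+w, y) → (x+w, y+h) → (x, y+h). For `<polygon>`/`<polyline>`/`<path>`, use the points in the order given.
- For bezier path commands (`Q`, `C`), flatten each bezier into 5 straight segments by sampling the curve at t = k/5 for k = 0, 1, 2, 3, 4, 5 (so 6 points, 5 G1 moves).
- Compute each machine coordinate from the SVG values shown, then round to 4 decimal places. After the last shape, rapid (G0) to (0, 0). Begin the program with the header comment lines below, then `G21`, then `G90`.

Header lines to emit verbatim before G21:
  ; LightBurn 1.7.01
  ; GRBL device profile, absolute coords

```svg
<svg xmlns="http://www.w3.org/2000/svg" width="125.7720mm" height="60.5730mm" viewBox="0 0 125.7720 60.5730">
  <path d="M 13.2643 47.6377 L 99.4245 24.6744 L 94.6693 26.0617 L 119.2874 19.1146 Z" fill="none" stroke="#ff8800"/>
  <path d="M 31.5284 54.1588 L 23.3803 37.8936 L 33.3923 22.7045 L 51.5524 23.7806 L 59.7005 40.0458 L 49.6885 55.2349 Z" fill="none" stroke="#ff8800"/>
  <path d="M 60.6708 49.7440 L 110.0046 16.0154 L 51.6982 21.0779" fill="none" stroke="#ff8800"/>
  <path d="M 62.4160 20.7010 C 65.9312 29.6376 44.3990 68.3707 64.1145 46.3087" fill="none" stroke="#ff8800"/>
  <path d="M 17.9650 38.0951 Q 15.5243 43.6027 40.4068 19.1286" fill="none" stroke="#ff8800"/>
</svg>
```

; LightBurn 1.7.01
; GRBL device profile, absolute coords
G21
G90
G0 X13.2643 Y12.9353
M3 S212
G01 X99.4245 Y35.8986 F3282
G01 X94.6693 Y34.5113 F3282
G01 X119.2874 Y41.4584 F3282
G01 X13.2643 Y12.9353 F3282
M5
G0 X31.5284 Y6.4142
M3 S212
G01 X23.3803 Y22.6794 F3282
G01 X33.3923 Y37.8685 F3282
G01 X51.5524 Y36.7924 F3282
G01 X59.7005 Y20.5272 F3282
G01 X49.6885 Y5.3381 F3282
G01 X31.5284 Y6.4142 F3282
M5
G0 X60.6708 Y10.8290
M3 S212
G01 X110.0046 Y44.5576 F3282
G01 X51.6982 Y39.4951 F3282
M5
G0 X62.4160 Y39.8720
M3 S212
G01 X62.0498 Y31.6592 F3282
G01 X58.8544 Y20.6436 F3282
G01 X56.0119 Y11.1737 F3282
G01 X56.7046 Y7.5978 F3282
G01 X64.1145 Y14.2643 F3282
M5
G0 X17.9650 Y22.4779
M3 S212
G01 X18.0816 Y21.4741 F3282
G01 X20.3842 Y22.8689 F3282
G01 X24.8725 Y26.6622 F3282
G01 X31.5467 Y32.8540 F3282
G01 X40.4068 Y41.4444 F3282
M5
G0 X0.0000 Y0.0000

viewBox `0 0 125.7720 60.5730` with mm width/height → 1 unit = 1 mm. Flip: y_m = 60.5730 − y_svg.

**Shape 1** — `<path>` closed polygon, stroke `#ff8800` → engrave (S212, F3282). Machine vertices: (13.2643,12.9353) → (99.4245,35.8986) → (94.6693,34.5113) → (119.2874,41.4584) → (13.2643,12.9353). Closed: final G1 returns to the first vertex.

**Shape 2** — `<path>` regular polygon, stroke `#ff8800` → engrave (S212, F3282). Machine vertices: (31.5284,6.4142) → (23.3803,22.6794) → (33.3923,37.8685) → (51.5524,36.7924) → (59.7005,20.5272) → (49.6885,5.3381) → (31.5284,6.4142). Closed: final G1 returns to the first vertex.

**Shape 3** — `<path>` open polyline, stroke `#ff8800` → engrave (S212, F3282). Machine vertices: (60.6708,10.8290) → (110.0046,44.5576) → (51.6982,39.4951). Open path.

**Shape 4** — `<path>` cubic bezier, stroke `#ff8800` → engrave (S212, F3282). Control points (SVG): P0=(62.4160,20.7010), P1=(65.9312,29.6376), P2=(44.3990,68.3707), P3=(64.1145,46.3087); sampled at t=k/5. Machine vertices: (62.4160,39.8720) → (62.0498,31.6592) → (58.8544,20.6436) → (56.0119,11.1737) → (56.7046,7.5978) → (64.1145,14.2643). Open path.

**Shape 5** — `<path>` quadratic bezier, stroke `#ff8800` → engrave (S212, F3282). Control points (SVG): P0=(17.9650,38.0951), P1=(15.5243,43.6027), P2=(40.4068,19.1286); sampled at t=k/5. Machine vertices: (17.9650,22.4779) → (18.0816,21.4741) → (20.3842,22.8689) → (24.8725,26.6622) → (31.5467,32.8540) → (40.4068,41.4444). Open path.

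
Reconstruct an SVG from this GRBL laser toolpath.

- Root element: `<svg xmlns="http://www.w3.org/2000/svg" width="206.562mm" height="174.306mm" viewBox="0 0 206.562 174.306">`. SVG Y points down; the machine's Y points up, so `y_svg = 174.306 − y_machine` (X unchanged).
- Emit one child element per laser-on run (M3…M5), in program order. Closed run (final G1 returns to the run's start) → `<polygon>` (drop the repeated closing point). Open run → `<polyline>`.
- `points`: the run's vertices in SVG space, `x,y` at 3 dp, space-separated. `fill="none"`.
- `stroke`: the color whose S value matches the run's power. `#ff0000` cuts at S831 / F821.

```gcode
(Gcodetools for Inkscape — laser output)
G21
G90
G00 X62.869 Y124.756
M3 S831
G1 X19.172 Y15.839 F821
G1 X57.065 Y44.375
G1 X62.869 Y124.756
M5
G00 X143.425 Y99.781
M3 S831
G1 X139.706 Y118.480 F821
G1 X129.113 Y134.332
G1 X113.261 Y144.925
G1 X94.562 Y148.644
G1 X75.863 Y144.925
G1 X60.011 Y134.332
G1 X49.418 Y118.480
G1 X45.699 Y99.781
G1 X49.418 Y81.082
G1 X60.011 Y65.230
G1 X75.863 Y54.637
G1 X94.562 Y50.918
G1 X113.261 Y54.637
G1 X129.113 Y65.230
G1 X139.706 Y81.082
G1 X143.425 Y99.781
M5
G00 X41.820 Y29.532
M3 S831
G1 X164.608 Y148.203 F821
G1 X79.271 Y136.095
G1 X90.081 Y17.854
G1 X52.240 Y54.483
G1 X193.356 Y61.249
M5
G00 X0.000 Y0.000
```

<svg xmlns="http://www.w3.org/2000/svg" width="206.562mm" height="174.306mm" viewBox="0 0 206.562 174.306">
  <polygon points="62.869,49.550 19.172,158.467 57.065,129.931" fill="none" stroke="#ff0000"/>
  <polygon points="143.425,74.525 139.706,55.826 129.113,39.974 113.261,29.381 94.562,25.662 75.863,29.381 60.011,39.974 49.418,55.826 45.699,74.525 49.418,93.224 60.011,109.076 75.863,119.669 94.562,123.388 113.261,119.669 129.113,109.076 139.706,93.224" fill="none" stroke="#ff0000"/>
  <polyline points="41.820,144.774 164.608,26.103 79.271,38.211 90.081,156.452 52.240,119.823 193.356,113.057" fill="none" stroke="#ff0000"/>
</svg>

Each laser-on run becomes one SVG element. Flip Y back into SVG space with y_svg = 174.306 − y_machine. Every run uses S831, so all elements get stroke `#ff0000` (cut).

Run 1: The run returns to its start, so emit a `<polygon>` with points (Y-flipped): 62.869,49.550 19.172,158.467 57.065,129.931.

Run 2: The run returns to its start, so emit a `<polygon>` with points (Y-flipped): 143.425,74.525 139.706,55.826 129.113,39.974 113.261,29.381 94.562,25.662 75.863,29.381 60.011,39.974 49.418,55.826 45.699,74.525 49.418,93.224 60.011,109.076 75.863,119.669 94.562,123.388 113.261,119.669 129.113,109.076 139.706,93.224.

Run 3: The run is open, so emit a `<polyline>` with points (Y-flipped): 41.820,144.774 164.608,26.103 79.271,38.211 90.081,156.452 52.240,119.823 193.356,113.057.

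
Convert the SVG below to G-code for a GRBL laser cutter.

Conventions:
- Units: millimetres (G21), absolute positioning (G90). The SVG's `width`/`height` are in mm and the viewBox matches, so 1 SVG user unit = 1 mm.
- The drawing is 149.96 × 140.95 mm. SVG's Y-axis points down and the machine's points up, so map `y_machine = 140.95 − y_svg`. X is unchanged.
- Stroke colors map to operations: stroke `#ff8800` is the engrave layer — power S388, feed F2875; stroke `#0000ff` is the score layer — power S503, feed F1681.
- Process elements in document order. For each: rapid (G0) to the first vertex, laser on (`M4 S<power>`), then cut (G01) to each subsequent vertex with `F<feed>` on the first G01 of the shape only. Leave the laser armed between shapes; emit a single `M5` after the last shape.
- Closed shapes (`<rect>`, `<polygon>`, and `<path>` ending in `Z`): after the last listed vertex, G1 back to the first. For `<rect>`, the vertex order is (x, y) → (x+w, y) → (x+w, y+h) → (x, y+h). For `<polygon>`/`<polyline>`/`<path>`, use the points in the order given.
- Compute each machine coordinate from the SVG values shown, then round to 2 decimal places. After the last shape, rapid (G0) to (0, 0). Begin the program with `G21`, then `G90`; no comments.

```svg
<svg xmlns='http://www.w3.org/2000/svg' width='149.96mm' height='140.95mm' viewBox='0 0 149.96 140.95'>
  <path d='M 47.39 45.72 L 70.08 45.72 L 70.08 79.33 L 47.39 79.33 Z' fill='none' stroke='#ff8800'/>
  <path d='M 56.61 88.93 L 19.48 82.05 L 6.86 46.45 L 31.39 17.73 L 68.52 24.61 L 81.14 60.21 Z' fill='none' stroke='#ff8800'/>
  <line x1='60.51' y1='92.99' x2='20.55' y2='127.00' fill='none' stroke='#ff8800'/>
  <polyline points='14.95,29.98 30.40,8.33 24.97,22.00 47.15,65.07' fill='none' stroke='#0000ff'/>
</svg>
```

1 u = 1 mm; y_m = 140.95 − y.

[1] `<path>` rectangle, #ff8800→engrave S388 F2875: (47.39,95.23) → (70.08,95.23) → (70.08,61.62) → (47.39,61.62) → (47.39,95.23) (closed)

[2] `<path>` regular polygon, #ff8800→engrave S388 F2875: (56.61,52.02) → (19.48,58.90) → (6.86,94.50) → (31.39,123.22) → (68.52,116.34) → (81.14,80.74) → (56.61,52.02) (closed)

[3] `<line>` line segment, #ff8800→engrave S388 F2875: (60.51,47.96) → (20.55,13.95)

[4] `<polyline>` open polyline, #0000ff→score S503 F1681: (14.95,110.97) → (30.40,132.62) → (24.97,118.95) → (47.15,75.88)

G21
G90
G0 X47.39 Y95.23
M4 S388
G01 X70.08 Y95.23 F2875
G01 X70.08 Y61.62
G01 X47.39 Y61.62
G01 X47.39 Y95.23
G0 X56.61 Y52.02
M4 S388
G01 X19.48 Y58.90 F2875
G01 X6.86 Y94.50
G01 X31.39 Y123.22
G01 X68.52 Y116.34
G01 X81.14 Y80.74
G01 X56.61 Y52.02
G0 X60.51 Y47.96
M4 S388
G01 X20.55 Y13.95 F2875
G0 X14.95 Y110.97
M4 S503
G01 X30.40 Y132.62 F1681
G01 X24.97 Y118.95
G01 X47.15 Y75.88
M5
G0 X0.00 Y0.00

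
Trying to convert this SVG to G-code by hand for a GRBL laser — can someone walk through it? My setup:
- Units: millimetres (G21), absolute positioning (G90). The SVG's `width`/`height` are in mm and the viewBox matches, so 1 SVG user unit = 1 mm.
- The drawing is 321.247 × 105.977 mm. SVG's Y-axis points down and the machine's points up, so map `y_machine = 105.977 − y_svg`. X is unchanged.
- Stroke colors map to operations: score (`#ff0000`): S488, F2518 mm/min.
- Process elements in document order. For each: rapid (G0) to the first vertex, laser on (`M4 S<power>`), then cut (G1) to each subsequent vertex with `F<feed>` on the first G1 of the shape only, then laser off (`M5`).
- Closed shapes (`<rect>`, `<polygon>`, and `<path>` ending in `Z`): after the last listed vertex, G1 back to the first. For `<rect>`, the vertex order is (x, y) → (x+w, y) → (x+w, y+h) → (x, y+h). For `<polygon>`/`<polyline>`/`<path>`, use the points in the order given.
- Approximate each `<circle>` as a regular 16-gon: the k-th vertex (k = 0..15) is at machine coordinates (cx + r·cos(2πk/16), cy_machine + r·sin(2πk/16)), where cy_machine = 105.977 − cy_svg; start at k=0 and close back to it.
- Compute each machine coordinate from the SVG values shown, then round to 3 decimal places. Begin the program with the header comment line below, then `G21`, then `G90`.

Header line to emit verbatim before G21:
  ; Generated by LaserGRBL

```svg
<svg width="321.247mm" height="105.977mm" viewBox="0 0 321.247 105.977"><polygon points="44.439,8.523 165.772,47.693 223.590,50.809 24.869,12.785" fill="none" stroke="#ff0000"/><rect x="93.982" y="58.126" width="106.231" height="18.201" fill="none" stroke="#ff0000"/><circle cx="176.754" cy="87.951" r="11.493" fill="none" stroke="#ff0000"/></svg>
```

; Generated by LaserGRBL
G21
G90
G0 X44.439 Y97.454
M4 S488
G1 X165.772 Y58.284 F2518
G1 X223.590 Y55.168
G1 X24.869 Y93.192
G1 X44.439 Y97.454
M5
G0 X93.982 Y47.851
M4 S488
G1 X200.213 Y47.851 F2518
G1 X200.213 Y29.650
G1 X93.982 Y29.650
G1 X93.982 Y47.851
M5
G0 X188.247 Y18.026
M4 S488
G1 X187.372 Y22.424 F2518
G1 X184.881 Y26.153
G1 X181.152 Y28.644
G1 X176.754 Y29.519
G1 X172.356 Y28.644
G1 X168.627 Y26.153
G1 X166.136 Y22.424
G1 X165.261 Y18.026
G1 X166.136 Y13.628
G1 X168.627 Y9.899
G1 X172.356 Y7.408
G1 X176.754 Y6.533
G1 X181.152 Y7.408
G1 X184.881 Y9.899
G1 X187.372 Y13.628
G1 X188.247 Y18.026
M5

viewBox `0 0 321.247 105.977` with mm width/height → 1 unit = 1 mm. Flip: y_m = 105.977 − y_svg.

**Shape 1** — `<polygon>` closed polygon, stroke `#ff0000` → score (S488, F2518). Machine vertices: (44.439,97.454) → (165.772,58.284) → (223.590,55.168) → (24.869,93.192) → (44.439,97.454). Closed: final G1 returns to the first vertex.

**Shape 2** — `<rect>` rectangle, stroke `#ff0000` → score (S488, F2518). Machine vertices: (93.982,47.851) → (200.213,47.851) → (200.213,29.650) → (93.982,29.650) → (93.982,47.851). Closed: final G1 returns to the first vertex.

**Shape 3** — `<circle>` circle, stroke `#ff0000` → score (S488, F2518). Machine vertices: (188.247,18.026) → (187.372,22.424) → (184.881,26.153) → (181.152,28.644) → (176.754,29.519) → (172.356,28.644) → (168.627,26.153) → (166.136,22.424) → (165.261,18.026) → (166.136,13.628) → (168.627,9.899) → (172.356,7.408) → (176.754,6.533) → (181.152,7.408) → (184.881,9.899) → (187.372,13.628) → (188.247,18.026). Closed: final G1 returns to the first vertex.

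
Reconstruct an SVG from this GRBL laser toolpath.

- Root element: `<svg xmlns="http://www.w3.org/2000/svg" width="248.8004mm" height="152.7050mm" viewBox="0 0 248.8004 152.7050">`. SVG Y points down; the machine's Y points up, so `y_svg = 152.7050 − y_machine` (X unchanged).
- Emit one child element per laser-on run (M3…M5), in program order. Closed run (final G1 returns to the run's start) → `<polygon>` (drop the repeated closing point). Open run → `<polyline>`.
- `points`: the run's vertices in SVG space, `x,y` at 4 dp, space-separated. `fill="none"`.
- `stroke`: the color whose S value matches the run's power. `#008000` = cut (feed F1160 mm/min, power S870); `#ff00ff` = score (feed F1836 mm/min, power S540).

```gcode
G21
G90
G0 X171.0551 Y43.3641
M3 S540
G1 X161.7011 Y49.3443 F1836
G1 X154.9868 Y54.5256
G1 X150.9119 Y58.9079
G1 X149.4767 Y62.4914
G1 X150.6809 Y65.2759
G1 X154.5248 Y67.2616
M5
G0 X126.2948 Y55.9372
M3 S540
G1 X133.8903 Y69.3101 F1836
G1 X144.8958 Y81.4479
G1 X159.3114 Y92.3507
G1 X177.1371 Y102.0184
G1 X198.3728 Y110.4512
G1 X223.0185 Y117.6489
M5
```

<svg xmlns="http://www.w3.org/2000/svg" width="248.8004mm" height="152.7050mm" viewBox="0 0 248.8004 152.7050">
  <polyline points="171.0551,109.3409 161.7011,103.3607 154.9868,98.1794 150.9119,93.7971 149.4767,90.2136 150.6809,87.4291 154.5248,85.4434" fill="none" stroke="#ff00ff"/>
  <polyline points="126.2948,96.7678 133.8903,83.3949 144.8958,71.2571 159.3114,60.3543 177.1371,50.6866 198.3728,42.2538 223.0185,35.0561" fill="none" stroke="#ff00ff"/>
</svg>

Machine Y-up, SVG Y-down with viewBox height 152.7050, so y_svg = 152.7050 − y_machine; X carries over. Every run uses S540, so all elements get stroke `#ff00ff` (score).

Run 1: The run is open, so emit a `<polyline>` with points (Y-flipped): 171.0551,109.3409 161.7011,103.3607 154.9868,98.1794 150.9119,93.7971 149.4767,90.2136 150.6809,87.4291 154.5248,85.4434.

Run 2: The run is open, so emit a `<polyline>` with points (Y-flipped): 126.2948,96.7678 133.8903,83.3949 144.8958,71.2571 159.3114,60.3543 177.1371,50.6866 198.3728,42.2538 223.0185,35.0561.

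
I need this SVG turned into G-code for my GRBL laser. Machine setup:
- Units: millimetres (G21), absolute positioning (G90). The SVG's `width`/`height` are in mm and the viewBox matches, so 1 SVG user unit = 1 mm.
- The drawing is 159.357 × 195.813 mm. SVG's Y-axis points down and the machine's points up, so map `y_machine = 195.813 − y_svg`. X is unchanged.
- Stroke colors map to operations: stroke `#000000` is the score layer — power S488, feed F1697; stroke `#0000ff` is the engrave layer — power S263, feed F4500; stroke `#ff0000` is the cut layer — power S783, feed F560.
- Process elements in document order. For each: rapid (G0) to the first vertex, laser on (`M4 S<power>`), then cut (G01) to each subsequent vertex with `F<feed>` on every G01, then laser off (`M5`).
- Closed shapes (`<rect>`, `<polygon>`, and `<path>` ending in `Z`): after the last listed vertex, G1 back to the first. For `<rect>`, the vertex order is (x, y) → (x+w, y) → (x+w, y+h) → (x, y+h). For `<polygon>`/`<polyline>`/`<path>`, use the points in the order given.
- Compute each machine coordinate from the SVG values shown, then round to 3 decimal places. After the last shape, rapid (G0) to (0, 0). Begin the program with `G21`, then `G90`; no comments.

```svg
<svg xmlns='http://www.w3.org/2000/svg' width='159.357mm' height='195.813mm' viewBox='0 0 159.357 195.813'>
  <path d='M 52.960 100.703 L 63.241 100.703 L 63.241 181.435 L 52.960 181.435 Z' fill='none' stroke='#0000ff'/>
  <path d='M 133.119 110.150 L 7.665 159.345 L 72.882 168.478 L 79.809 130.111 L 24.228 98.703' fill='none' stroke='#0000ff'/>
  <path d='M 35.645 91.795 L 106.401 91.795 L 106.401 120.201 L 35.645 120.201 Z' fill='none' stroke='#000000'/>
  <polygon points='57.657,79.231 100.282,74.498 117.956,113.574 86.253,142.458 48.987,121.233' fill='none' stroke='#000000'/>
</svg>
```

1 u = 1 mm; y_m = 195.813 − y.

[1] `<path>` rectangle, #0000ff→engrave S263 F4500: (52.960,95.110) → (63.241,95.110) → (63.241,14.378) → (52.960,14.378) → (52.960,95.110) (closed)

[2] `<path>` open polyline, #0000ff→engrave S263 F4500: (133.119,85.663) → (7.665,36.468) → (72.882,27.335) → (79.809,65.702) → (24.228,97.110)

[3] `<path>` rectangle, #000000→score S488 F1697: (35.645,104.018) → (106.401,104.018) → (106.401,75.612) → (35.645,75.612) → (35.645,104.018) (closed)

[4] `<polygon>` regular polygon, #000000→score S488 F1697: (57.657,116.582) → (100.282,121.315) → (117.956,82.239) → (86.253,53.355) → (48.987,74.580) → (57.657,116.582) (closed)

G21
G90
G0 X52.960 Y95.110
M4 S263
G01 X63.241 Y95.110 F4500
G01 X63.241 Y14.378 F4500
G01 X52.960 Y14.378 F4500
G01 X52.960 Y95.110 F4500
M5
G0 X133.119 Y85.663
M4 S263
G01 X7.665 Y36.468 F4500
G01 X72.882 Y27.335 F4500
G01 X79.809 Y65.702 F4500
G01 X24.228 Y97.110 F4500
M5
G0 X35.645 Y104.018
M4 S488
G01 X106.401 Y104.018 F1697
G01 X106.401 Y75.612 F1697
G01 X35.645 Y75.612 F1697
G01 X35.645 Y104.018 F1697
M5
G0 X57.657 Y116.582
M4 S488
G01 X100.282 Y121.315 F1697
G01 X117.956 Y82.239 F1697
G01 X86.253 Y53.355 F1697
G01 X48.987 Y74.580 F1697
G01 X57.657 Y116.582 F1697
M5
G0 X0.000 Y0.000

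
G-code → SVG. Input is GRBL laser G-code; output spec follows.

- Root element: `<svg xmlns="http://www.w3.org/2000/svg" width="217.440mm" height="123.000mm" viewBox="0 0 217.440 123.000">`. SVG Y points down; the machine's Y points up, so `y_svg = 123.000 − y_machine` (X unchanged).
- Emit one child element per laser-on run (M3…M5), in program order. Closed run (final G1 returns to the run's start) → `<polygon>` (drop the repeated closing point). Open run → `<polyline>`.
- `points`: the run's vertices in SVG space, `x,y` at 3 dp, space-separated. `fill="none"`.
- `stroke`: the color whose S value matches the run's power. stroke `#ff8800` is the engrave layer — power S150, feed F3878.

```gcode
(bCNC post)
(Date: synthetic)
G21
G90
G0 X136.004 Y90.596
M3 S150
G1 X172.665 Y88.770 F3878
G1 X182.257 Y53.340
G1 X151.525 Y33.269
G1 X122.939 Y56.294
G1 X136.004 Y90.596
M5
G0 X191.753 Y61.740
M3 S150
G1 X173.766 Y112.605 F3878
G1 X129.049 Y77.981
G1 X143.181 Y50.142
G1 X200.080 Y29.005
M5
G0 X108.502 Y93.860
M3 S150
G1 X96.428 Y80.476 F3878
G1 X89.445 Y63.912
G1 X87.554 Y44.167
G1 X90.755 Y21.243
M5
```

y_svg = 123.000 − y_m. Every run uses S150, so all elements get stroke `#ff8800` (engrave).

[1] closed run; points: 136.004,32.404 172.665,34.230 182.257,69.660 151.525,89.731 122.939,66.706

[2] open run; points: 191.753,61.260 173.766,10.395 129.049,45.019 143.181,72.858 200.080,93.995

[3] open run; points: 108.502,29.140 96.428,42.524 89.445,59.088 87.554,78.833 90.755,101.757

<svg xmlns="http://www.w3.org/2000/svg" width="217.440mm" height="123.000mm" viewBox="0 0 217.440 123.000">
  <polygon points="136.004,32.404 172.665,34.230 182.257,69.660 151.525,89.731 122.939,66.706" fill="none" stroke="#ff8800"/>
  <polyline points="191.753,61.260 173.766,10.395 129.049,45.019 143.181,72.858 200.080,93.995" fill="none" stroke="#ff8800"/>
  <polyline points="108.502,29.140 96.428,42.524 89.445,59.088 87.554,78.833 90.755,101.757" fill="none" stroke="#ff8800"/>
</svg>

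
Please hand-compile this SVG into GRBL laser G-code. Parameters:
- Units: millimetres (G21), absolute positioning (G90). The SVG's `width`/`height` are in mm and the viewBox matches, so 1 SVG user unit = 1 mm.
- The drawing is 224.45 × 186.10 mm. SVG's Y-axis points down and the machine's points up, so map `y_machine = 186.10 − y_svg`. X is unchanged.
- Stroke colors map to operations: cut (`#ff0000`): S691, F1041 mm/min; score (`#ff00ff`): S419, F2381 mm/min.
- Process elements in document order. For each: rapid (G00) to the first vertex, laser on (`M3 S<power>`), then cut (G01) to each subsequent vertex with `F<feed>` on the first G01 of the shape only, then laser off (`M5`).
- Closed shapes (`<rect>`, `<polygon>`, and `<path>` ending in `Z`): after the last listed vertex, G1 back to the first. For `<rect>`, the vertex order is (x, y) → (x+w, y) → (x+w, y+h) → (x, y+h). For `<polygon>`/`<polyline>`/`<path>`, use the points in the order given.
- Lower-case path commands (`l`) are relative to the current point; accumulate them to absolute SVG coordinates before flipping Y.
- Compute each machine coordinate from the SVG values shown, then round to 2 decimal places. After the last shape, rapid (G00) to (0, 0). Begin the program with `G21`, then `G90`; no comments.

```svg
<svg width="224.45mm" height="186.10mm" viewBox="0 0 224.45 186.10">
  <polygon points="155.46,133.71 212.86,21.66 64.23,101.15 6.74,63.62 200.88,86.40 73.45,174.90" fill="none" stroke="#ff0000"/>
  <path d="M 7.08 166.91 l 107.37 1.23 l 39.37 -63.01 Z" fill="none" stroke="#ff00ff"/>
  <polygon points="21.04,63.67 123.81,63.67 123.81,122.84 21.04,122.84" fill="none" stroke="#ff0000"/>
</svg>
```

G21
G90
G00 X155.46 Y52.39
M3 S691
G01 X212.86 Y164.44 F1041
G01 X64.23 Y84.95
G01 X6.74 Y122.48
G01 X200.88 Y99.70
G01 X73.45 Y11.20
G01 X155.46 Y52.39
M5
G00 X7.08 Y19.19
M3 S419
G01 X114.45 Y17.96 F2381
G01 X153.82 Y80.97
G01 X7.08 Y19.19
M5
G00 X21.04 Y122.43
M3 S691
G01 X123.81 Y122.43 F1041
G01 X123.81 Y63.26
G01 X21.04 Y63.26
G01 X21.04 Y122.43
M5
G00 X0.00 Y0.00

viewBox `0 0 224.45 186.10` with mm width/height → 1 unit = 1 mm. Flip: y_m = 186.10 − y_svg.

**Shape 1** — `<polygon>` closed polygon, stroke `#ff0000` → cut (S691, F1041). Machine vertices: (155.46,52.39) → (212.86,164.44) → (64.23,84.95) → (6.74,122.48) → (200.88,99.70) → (73.45,11.20) → (155.46,52.39). Closed: final G1 returns to the first vertex.

**Shape 2** — `<path>` closed polygon, stroke `#ff00ff` → score (S419, F2381). Machine vertices: (7.08,19.19) → (114.45,17.96) → (153.82,80.97) → (7.08,19.19). Closed: final G1 returns to the first vertex.

**Shape 3** — `<polygon>` rectangle, stroke `#ff0000` → cut (S691, F1041). Machine vertices: (21.04,122.43) → (123.81,122.43) → (123.81,63.26) → (21.04,63.26) → (21.04,122.43). Closed: final G1 returns to the first vertex.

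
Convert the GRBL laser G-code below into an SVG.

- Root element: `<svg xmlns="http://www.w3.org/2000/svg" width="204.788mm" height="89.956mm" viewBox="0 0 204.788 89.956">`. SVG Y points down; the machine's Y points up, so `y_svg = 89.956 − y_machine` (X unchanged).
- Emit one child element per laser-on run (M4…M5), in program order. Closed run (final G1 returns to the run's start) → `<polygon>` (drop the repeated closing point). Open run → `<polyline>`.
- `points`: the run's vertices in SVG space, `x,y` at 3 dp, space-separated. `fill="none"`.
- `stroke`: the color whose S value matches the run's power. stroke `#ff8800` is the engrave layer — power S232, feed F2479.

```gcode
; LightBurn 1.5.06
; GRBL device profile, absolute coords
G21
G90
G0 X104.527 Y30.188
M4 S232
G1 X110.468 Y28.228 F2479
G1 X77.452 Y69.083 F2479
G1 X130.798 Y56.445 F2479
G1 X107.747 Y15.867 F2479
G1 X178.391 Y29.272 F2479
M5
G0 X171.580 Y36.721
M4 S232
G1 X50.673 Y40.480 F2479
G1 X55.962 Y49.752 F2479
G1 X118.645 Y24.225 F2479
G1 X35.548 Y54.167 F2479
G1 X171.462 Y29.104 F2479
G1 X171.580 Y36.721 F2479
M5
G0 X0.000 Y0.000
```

Each laser-on run becomes one SVG element. Flip Y back into SVG space with y_svg = 89.956 − y_machine. Every run uses S232, so all elements get stroke `#ff8800` (engrave).

Run 1: The run is open, so emit a `<polyline>` with points (Y-flipped): 104.527,59.768 110.468,61.728 77.452,20.873 130.798,33.511 107.747,74.089 178.391,60.684.

Run 2: The run returns to its start, so emit a `<polygon>` with points (Y-flipped): 171.580,53.235 50.673,49.476 55.962,40.204 118.645,65.731 35.548,35.789 171.462,60.852.

<svg xmlns="http://www.w3.org/2000/svg" width="204.788mm" height="89.956mm" viewBox="0 0 204.788 89.956">
  <polyline points="104.527,59.768 110.468,61.728 77.452,20.873 130.798,33.511 107.747,74.089 178.391,60.684" fill="none" stroke="#ff8800"/>
  <polygon points="171.580,53.235 50.673,49.476 55.962,40.204 118.645,65.731 35.548,35.789 171.462,60.852" fill="none" stroke="#ff8800"/>
</svg>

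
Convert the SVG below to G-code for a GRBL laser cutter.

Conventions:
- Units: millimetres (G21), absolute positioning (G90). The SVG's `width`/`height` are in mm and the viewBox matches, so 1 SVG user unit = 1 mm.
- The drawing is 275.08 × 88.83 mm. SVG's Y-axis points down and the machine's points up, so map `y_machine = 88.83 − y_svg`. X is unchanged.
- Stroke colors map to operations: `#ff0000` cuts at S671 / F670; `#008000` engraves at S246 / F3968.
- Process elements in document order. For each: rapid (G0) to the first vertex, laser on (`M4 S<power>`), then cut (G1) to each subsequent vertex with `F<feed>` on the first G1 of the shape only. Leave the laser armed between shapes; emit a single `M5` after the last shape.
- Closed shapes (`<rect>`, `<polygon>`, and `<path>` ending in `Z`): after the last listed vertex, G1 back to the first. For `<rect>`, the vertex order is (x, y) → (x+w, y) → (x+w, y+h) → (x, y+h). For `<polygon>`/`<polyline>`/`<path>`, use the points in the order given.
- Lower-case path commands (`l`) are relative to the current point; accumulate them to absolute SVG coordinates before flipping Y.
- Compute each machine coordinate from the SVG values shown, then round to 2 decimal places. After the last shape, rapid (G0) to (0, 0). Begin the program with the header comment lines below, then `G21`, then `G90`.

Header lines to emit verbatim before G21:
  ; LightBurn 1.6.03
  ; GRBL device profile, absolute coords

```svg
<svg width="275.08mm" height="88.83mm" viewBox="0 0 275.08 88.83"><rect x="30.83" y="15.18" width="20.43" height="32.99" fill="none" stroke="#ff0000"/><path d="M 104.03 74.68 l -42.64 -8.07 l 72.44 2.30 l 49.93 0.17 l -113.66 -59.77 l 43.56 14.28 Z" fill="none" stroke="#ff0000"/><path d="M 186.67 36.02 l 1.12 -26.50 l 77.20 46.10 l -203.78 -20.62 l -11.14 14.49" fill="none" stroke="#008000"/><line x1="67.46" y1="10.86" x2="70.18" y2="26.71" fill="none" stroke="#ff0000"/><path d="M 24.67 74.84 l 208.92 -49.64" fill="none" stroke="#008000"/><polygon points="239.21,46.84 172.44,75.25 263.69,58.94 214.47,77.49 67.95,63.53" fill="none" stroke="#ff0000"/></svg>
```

; LightBurn 1.6.03
; GRBL device profile, absolute coords
G21
G90
G0 X30.83 Y73.65
M4 S671
G1 X51.26 Y73.65 F670
G1 X51.26 Y40.66
G1 X30.83 Y40.66
G1 X30.83 Y73.65
G0 X104.03 Y14.15
M4 S671
G1 X61.39 Y22.22 F670
G1 X133.83 Y19.92
G1 X183.76 Y19.75
G1 X70.10 Y79.52
G1 X113.66 Y65.24
G1 X104.03 Y14.15
G0 X186.67 Y52.81
M4 S246
G1 X187.79 Y79.31 F3968
G1 X264.99 Y33.21
G1 X61.21 Y53.83
G1 X50.07 Y39.34
G0 X67.46 Y77.97
M4 S671
G1 X70.18 Y62.12 F670
G0 X24.67 Y13.99
M4 S246
G1 X233.59 Y63.63 F3968
G0 X239.21 Y41.99
M4 S671
G1 X172.44 Y13.58 F670
G1 X263.69 Y29.89
G1 X214.47 Y11.34
G1 X67.95 Y25.30
G1 X239.21 Y41.99
M5
G0 X0.00 Y0.00

1 u = 1 mm; y_m = 88.83 − y.

[1] `<rect>` rectangle, #ff0000→cut S671 F670: (30.83,73.65) → (51.26,73.65) → (51.26,40.66) → (30.83,40.66) → (30.83,73.65) (closed)

[2] `<path>` closed polygon, #ff0000→cut S671 F670: (104.03,14.15) → (61.39,22.22) → (133.83,19.92) → (183.76,19.75) → (70.10,79.52) → (113.66,65.24) → (104.03,14.15) (closed)

[3] `<path>` open polyline, #008000→engrave S246 F3968: (186.67,52.81) → (187.79,79.31) → (264.99,33.21) → (61.21,53.83) → (50.07,39.34)

[4] `<line>` line segment, #ff0000→cut S671 F670: (67.46,77.97) → (70.18,62.12)

[5] `<path>` line segment, #008000→engrave S246 F3968: (24.67,13.99) → (233.59,63.63)

[6] `<polygon>` closed polygon, #ff0000→cut S671 F670: (239.21,41.99) → (172.44,13.58) → (263.69,29.89) → (214.47,11.34) → (67.95,25.30) → (239.21,41.99) (closed)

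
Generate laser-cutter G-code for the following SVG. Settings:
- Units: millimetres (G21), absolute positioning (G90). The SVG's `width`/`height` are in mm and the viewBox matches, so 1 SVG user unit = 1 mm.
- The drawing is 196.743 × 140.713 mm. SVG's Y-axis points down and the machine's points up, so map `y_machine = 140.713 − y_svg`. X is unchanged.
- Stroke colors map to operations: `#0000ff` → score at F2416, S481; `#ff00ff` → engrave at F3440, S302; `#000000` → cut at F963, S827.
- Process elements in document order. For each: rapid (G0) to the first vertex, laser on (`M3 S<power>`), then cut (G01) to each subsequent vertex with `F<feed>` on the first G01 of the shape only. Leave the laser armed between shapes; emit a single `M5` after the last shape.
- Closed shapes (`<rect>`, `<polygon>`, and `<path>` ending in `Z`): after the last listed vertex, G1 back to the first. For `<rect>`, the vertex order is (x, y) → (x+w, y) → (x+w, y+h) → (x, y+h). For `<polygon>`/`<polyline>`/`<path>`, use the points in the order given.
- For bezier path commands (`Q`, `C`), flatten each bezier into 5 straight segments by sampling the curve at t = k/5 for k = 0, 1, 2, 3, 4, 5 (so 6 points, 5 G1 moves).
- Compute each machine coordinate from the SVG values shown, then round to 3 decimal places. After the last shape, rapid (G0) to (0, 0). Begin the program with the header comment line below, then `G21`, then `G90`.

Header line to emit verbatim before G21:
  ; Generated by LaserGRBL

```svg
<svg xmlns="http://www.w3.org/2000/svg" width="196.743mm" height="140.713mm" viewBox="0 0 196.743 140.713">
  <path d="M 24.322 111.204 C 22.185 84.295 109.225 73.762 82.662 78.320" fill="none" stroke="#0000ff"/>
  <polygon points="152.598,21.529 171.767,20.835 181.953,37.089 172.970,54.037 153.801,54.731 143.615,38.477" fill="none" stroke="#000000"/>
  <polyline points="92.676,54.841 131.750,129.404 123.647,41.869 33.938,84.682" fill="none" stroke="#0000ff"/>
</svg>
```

; Generated by LaserGRBL
G21
G90
G0 X24.322 Y29.509
M3 S481
G01 X32.119 Y43.700 F2416
G01 X51.585 Y54.022
G01 X72.986 Y60.537
G01 X86.590 Y63.307
G01 X82.662 Y62.393
G0 X152.598 Y119.184
M3 S827
G01 X171.767 Y119.878 F963
G01 X181.953 Y103.624
G01 X172.970 Y86.676
G01 X153.801 Y85.982
G01 X143.615 Y102.236
G01 X152.598 Y119.184
G0 X92.676 Y85.872
M3 S481
G01 X131.750 Y11.309 F2416
G01 X123.647 Y98.844
G01 X33.938 Y56.031
M5
G0 X0.000 Y0.000

viewBox `0 0 196.743 140.713` with mm width/height → 1 unit = 1 mm. Flip: y_m = 140.713 − y_svg.

**Shape 1** — `<path>` cubic bezier, stroke `#0000ff` → score (S481, F2416). Control points (SVG): P0=(24.322,111.204), P1=(22.185,84.295), P2=(109.225,73.762), P3=(82.662,78.320); sampled at t=k/5. Machine vertices: (24.322,29.509) → (32.119,43.700) → (51.585,54.022) → (72.986,60.537) → (86.590,63.307) → (82.662,62.393). Open path.

**Shape 2** — `<polygon>` regular polygon, stroke `#000000` → cut (S827, F963). Machine vertices: (152.598,119.184) → (171.767,119.878) → (181.953,103.624) → (172.970,86.676) → (153.801,85.982) → (143.615,102.236) → (152.598,119.184). Closed: final G1 returns to the first vertex.

**Shape 3** — `<polyline>` open polyline, stroke `#0000ff` → score (S481, F2416). Machine vertices: (92.676,85.872) → (131.750,11.309) → (123.647,98.844) → (33.938,56.031). Open path.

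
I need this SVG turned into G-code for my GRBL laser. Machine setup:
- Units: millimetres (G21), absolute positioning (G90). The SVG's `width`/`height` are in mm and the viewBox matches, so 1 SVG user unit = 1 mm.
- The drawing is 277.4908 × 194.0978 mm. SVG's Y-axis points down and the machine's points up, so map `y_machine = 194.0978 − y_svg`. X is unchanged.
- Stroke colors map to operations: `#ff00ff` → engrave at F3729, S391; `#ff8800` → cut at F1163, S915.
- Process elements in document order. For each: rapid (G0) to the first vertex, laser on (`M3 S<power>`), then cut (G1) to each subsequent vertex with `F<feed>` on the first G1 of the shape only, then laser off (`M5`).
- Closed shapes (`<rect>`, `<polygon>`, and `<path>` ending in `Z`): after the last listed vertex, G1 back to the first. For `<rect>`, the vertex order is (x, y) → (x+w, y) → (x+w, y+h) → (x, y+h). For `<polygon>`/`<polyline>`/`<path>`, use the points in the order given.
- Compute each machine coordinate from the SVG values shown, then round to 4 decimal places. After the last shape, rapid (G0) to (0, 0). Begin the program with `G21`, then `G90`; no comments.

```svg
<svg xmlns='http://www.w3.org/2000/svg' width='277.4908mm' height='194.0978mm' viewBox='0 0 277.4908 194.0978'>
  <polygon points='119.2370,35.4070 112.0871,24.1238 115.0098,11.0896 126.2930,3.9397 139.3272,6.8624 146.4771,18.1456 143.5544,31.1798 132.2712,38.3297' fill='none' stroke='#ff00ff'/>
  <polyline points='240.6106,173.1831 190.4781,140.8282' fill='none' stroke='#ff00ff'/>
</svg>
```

G21
G90
G0 X119.2370 Y158.6908
M3 S391
G1 X112.0871 Y169.9740 F3729
G1 X115.0098 Y183.0082
G1 X126.2930 Y190.1581
G1 X139.3272 Y187.2354
G1 X146.4771 Y175.9522
G1 X143.5544 Y162.9180
G1 X132.2712 Y155.7681
G1 X119.2370 Y158.6908
M5
G0 X240.6106 Y20.9147
M3 S391
G1 X190.4781 Y53.2696 F3729
M5
G0 X0.0000 Y0.0000

1 u = 1 mm; y_m = 194.0978 − y.

[1] `<polygon>` regular polygon, #ff00ff→engrave S391 F3729: (119.2370,158.6908) → (112.0871,169.9740) → (115.0098,183.0082) → (126.2930,190.1581) → (139.3272,187.2354) → (146.4771,175.9522) → (143.5544,162.9180) → (132.2712,155.7681) → (119.2370,158.6908) (closed)

[2] `<polyline>` line segment, #ff00ff→engrave S391 F3729: (240.6106,20.9147) → (190.4781,53.2696)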